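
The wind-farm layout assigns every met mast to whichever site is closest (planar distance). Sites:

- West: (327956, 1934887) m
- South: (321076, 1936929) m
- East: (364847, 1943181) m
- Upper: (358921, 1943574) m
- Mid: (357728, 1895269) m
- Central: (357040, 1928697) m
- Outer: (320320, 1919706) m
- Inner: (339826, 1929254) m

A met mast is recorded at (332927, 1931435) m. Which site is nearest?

West

Squared distances to each site:
West: 36627145.000; South: 170630237.000; East: 1156854916.000; Upper: 823043357.000; Mid: 1923069157.000; Central: 588933413.000; Outer: 296505890.000; Inner: 52352962.000.
Minimum at West.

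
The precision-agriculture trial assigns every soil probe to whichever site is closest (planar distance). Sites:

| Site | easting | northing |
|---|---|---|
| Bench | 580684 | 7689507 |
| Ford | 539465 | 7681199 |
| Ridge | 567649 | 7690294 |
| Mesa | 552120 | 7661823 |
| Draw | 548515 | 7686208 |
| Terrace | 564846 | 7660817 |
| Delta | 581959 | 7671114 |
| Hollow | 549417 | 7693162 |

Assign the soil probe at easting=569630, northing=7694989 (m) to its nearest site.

Ridge

Squared distances to each site:
Bench: 152243240.000; Ford: 1100091325.000; Ridge: 25967386.000; Mesa: 1406583656.000; Draw: 522949186.000; Terrace: 1190612240.000; Delta: 722019866.000; Hollow: 411903298.000.
Minimum at Ridge.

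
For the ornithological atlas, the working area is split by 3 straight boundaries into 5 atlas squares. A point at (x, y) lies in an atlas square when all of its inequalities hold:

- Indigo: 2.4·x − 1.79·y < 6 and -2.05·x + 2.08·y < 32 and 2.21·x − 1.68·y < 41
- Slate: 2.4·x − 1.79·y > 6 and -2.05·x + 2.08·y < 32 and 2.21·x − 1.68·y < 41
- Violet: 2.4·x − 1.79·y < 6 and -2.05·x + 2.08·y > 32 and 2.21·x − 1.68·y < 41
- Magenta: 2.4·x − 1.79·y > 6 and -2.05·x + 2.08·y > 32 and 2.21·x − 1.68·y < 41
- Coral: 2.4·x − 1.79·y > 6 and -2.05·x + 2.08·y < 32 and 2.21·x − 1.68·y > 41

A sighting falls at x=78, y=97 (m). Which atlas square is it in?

Magenta

2.4·78 − 1.79·97 = 13.570, which is > 6
-2.05·78 + 2.08·97 = 41.860, which is > 32
2.21·78 − 1.68·97 = 9.420, which is < 41
This sign pattern matches Magenta.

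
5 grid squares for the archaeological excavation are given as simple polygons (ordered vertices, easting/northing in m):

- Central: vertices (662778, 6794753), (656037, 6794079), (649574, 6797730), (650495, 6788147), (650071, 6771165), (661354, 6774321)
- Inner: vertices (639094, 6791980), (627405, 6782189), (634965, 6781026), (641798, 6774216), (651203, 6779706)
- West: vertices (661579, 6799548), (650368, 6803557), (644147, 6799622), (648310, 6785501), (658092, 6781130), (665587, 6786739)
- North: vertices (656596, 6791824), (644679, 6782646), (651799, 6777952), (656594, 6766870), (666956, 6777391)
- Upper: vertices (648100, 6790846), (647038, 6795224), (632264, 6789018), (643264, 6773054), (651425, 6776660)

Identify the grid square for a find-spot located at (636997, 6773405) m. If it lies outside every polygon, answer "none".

none

Cast a ray rightward from (636997, 6773405). For each polygon, the edges (by vertex number in listed order) whose endpoints lie on opposite sides of northing = 6773405, where each meets that height, and whether that is right or left of the point:
Central: 4–5 at easting≈650126.9 (right), 5–6 at easting≈658079.2 (right) → 2 crossings.
Inner: no edge straddles that height → 0 crossings.
West: no edge straddles that height → 0 crossings.
North: 3–4 at easting≈653766.4 (right), 4–5 at easting≈663030.2 (right) → 2 crossings.
Upper: 3–4 at easting≈643022.1 (right), 4–5 at easting≈644058.4 (right) → 2 crossings.
All counts are even, so the point lies outside every listed polygon.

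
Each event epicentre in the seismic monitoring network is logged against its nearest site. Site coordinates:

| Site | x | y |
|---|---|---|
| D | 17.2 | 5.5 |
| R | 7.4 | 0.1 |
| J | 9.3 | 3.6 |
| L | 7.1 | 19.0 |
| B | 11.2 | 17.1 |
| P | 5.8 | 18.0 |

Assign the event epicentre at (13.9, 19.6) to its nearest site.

Squared distances to each site:
D: 209.700; R: 422.500; J: 277.160; L: 46.600; B: 13.540; P: 68.170.
Minimum at B.

B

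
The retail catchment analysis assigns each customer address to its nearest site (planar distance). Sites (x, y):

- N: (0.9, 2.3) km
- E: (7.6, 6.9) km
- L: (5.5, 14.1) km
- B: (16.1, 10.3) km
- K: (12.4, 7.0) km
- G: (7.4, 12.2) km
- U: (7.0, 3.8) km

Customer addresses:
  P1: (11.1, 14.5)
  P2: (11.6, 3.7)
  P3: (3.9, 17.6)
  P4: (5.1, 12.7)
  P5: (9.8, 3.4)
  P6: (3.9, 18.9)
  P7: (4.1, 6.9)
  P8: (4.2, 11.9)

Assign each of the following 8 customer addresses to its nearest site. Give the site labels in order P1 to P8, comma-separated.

P1 → G (d²=18.98)
P2 → K (d²=11.53)
P3 → L (d²=14.81)
P4 → L (d²=2.12)
P5 → U (d²=8.00)
P6 → L (d²=25.60)
P7 → E (d²=12.25)
P8 → L (d²=6.53)

G, K, L, L, U, L, E, L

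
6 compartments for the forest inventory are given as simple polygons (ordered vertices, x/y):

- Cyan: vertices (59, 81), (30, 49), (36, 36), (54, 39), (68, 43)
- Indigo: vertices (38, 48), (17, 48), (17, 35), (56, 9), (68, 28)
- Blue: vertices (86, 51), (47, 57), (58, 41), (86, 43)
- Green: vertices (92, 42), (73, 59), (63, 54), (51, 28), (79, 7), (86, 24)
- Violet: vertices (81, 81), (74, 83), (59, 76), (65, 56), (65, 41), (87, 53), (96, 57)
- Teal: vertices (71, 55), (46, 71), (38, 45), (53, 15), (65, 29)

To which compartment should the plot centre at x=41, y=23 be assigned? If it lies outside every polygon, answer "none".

Cast a ray rightward from (41, 23). For each polygon, the edges (by vertex number in listed order) whose endpoints lie on opposite sides of y = 23, where each meets that height, and whether that is right or left of the point:
Cyan: no edge straddles that height → 0 crossings.
Indigo: 3–4 at x≈35.0 (left), 4–5 at x≈64.8 (right) → 1 crossing.
Blue: no edge straddles that height → 0 crossings.
Green: 4–5 at x≈57.7 (right), 5–6 at x≈85.6 (right) → 2 crossings.
Violet: no edge straddles that height → 0 crossings.
Teal: 3–4 at x≈49.0 (right), 4–5 at x≈59.9 (right) → 2 crossings.
Only Indigo has an odd count, so the point is inside Indigo.

Indigo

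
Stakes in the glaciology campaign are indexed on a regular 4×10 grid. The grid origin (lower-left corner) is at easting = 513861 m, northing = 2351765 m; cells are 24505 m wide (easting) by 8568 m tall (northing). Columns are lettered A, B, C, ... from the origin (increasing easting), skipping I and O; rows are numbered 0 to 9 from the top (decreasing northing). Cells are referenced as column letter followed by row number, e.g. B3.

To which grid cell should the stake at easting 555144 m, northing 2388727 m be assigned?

B5

Column index: ⌊(555144 − 513861) / 24505⌋ = ⌊1.685⌋ = 1 → column B
Row offset from origin: ⌊(2388727 − 2351765) / 8568⌋ = ⌊4.314⌋ = 4 → row 5 (counted from top)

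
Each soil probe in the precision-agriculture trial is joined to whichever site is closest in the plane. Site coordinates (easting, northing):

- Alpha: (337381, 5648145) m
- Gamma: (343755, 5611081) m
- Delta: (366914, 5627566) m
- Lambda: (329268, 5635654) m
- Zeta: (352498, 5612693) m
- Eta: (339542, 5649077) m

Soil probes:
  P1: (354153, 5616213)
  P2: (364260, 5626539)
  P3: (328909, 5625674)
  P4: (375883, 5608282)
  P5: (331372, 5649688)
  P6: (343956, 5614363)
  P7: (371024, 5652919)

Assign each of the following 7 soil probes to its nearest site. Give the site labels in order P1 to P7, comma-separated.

P1 → Zeta (d²=15129425.00)
P2 → Delta (d²=8098445.00)
P3 → Lambda (d²=99729281.00)
P4 → Delta (d²=452315617.00)
P5 → Alpha (d²=38488930.00)
P6 → Gamma (d²=10811925.00)
P7 → Delta (d²=659666709.00)

Zeta, Delta, Lambda, Delta, Alpha, Gamma, Delta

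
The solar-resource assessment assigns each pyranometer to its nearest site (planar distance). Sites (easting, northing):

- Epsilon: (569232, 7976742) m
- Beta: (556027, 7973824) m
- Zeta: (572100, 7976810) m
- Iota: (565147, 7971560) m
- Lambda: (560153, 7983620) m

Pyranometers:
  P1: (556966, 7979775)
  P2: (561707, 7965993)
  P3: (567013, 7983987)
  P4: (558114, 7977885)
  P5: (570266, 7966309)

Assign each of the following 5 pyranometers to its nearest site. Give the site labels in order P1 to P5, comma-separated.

Lambda, Iota, Lambda, Beta, Iota

P1 → Lambda (d²=24940994.00)
P2 → Iota (d²=42825089.00)
P3 → Lambda (d²=47194289.00)
P4 → Beta (d²=20847290.00)
P5 → Iota (d²=53777162.00)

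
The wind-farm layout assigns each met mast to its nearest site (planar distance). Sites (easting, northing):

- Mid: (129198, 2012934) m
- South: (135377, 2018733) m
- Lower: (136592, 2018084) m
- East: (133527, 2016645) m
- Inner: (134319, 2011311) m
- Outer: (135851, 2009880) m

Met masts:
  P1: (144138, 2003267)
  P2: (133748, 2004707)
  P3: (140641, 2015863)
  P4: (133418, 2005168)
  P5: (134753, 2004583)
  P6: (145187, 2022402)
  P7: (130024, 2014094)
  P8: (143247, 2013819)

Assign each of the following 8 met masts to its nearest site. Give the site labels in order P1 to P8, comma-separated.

P1 → Outer (d²=112406138.00)
P2 → Outer (d²=31182538.00)
P3 → Lower (d²=21327242.00)
P4 → Outer (d²=28122433.00)
P5 → Outer (d²=29263813.00)
P6 → Lower (d²=92519149.00)
P7 → Mid (d²=2027876.00)
P8 → Lower (d²=62479250.00)

Outer, Outer, Lower, Outer, Outer, Lower, Mid, Lower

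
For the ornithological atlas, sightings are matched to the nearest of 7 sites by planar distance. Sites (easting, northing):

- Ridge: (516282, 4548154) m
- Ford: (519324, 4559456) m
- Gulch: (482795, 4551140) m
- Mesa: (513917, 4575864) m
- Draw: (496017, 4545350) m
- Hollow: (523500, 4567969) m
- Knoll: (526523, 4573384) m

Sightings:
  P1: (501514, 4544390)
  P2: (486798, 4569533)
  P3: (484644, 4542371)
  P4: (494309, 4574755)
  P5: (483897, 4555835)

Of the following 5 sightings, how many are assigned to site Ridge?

0

P1 → Draw
P2 → Gulch
P3 → Gulch
P4 → Mesa
P5 → Gulch
0 of the 5 go to Ridge.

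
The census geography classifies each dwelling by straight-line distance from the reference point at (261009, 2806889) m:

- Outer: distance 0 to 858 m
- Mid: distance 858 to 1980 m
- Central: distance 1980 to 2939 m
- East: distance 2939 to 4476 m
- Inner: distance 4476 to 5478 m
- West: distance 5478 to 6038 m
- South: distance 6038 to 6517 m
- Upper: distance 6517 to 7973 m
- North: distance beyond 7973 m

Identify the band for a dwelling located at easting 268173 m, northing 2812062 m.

Distance = √((268173−261009)² + (2812062−2806889)²) = √(51322896.000 + 26759929.000) = 8836.449 m.
7973 ≤ 8836.449 < ∞ → North.

North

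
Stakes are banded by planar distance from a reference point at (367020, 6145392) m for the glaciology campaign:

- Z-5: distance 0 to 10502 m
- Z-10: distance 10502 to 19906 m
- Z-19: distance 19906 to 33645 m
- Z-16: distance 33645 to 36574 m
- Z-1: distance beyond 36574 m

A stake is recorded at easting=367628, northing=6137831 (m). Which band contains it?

Distance = √((367628−367020)² + (6137831−6145392)²) = √(369664.000 + 57168721.000) = 7585.406 m.
0 ≤ 7585.406 < 10502 → Z-5.

Z-5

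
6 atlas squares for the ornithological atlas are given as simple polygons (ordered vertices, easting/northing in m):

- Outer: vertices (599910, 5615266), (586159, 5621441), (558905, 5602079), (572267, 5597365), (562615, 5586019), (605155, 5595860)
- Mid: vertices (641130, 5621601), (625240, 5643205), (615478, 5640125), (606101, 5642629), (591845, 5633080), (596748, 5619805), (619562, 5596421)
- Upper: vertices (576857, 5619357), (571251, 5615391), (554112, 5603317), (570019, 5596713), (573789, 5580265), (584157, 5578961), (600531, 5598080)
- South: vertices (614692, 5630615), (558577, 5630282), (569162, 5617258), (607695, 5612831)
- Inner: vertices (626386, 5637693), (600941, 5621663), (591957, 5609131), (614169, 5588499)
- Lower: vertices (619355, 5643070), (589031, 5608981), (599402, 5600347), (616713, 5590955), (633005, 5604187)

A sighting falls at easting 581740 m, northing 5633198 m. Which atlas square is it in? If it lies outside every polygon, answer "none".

none

Cast a ray rightward from (581740, 5633198). For each polygon, the edges (by vertex number in listed order) whose endpoints lie on opposite sides of northing = 5633198, where each meets that height, and whether that is right or left of the point:
Outer: no edge straddles that height → 0 crossings.
Mid: 1–2 at easting≈632600.3 (right), 4–5 at easting≈592021.2 (right) → 2 crossings.
Upper: no edge straddles that height → 0 crossings.
South: no edge straddles that height → 0 crossings.
Inner: 1–2 at easting≈619250.9 (right), 4–1 at easting≈625269.7 (right) → 2 crossings.
Lower: 1–2 at easting≈610573.3 (right), 5–1 at easting≈622820.6 (right) → 2 crossings.
All counts are even, so the point lies outside every listed polygon.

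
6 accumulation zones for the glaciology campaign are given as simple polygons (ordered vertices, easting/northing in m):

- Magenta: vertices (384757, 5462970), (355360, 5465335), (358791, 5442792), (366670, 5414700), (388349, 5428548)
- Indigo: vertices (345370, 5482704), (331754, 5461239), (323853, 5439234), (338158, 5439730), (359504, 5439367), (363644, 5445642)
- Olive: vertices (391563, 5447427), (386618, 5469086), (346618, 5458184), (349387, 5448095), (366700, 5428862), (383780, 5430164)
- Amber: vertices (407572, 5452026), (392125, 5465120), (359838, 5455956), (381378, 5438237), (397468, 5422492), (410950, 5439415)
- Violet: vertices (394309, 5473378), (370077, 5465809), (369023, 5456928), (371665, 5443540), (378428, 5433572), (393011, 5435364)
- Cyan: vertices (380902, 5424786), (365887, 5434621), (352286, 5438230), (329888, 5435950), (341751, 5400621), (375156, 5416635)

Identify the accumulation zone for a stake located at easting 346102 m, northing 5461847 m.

Indigo

Cast a ray rightward from (346102, 5461847). For each polygon, the edges (by vertex number in listed order) whose endpoints lie on opposite sides of northing = 5461847, where each meets that height, and whether that is right or left of the point:
Magenta: 2–3 at easting≈355890.9 (right), 5–1 at easting≈384874.2 (right) → 2 crossings.
Indigo: 1–2 at easting≈332139.7 (left), 6–1 at easting≈355653.9 (right) → 1 crossing.
Olive: 1–2 at easting≈388270.7 (right), 2–3 at easting≈360057.7 (right) → 2 crossings.
Amber: 1–2 at easting≈395986.2 (right), 2–3 at easting≈380593.4 (right) → 2 crossings.
Violet: 2–3 at easting≈369606.8 (right), 6–1 at easting≈393915.3 (right) → 2 crossings.
Cyan: no edge straddles that height → 0 crossings.
Only Indigo has an odd count, so the point is inside Indigo.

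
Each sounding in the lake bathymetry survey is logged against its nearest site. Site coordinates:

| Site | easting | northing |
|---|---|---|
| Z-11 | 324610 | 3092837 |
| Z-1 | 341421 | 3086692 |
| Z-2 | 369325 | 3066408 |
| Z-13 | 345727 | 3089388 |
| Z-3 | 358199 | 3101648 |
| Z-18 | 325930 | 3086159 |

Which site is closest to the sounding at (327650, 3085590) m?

Squared distances to each site:
Z-11: 61760609.000; Z-1: 190854845.000; Z-2: 2104754749.000; Z-13: 341202733.000; Z-3: 1191100765.000; Z-18: 3282161.000.
Minimum at Z-18.

Z-18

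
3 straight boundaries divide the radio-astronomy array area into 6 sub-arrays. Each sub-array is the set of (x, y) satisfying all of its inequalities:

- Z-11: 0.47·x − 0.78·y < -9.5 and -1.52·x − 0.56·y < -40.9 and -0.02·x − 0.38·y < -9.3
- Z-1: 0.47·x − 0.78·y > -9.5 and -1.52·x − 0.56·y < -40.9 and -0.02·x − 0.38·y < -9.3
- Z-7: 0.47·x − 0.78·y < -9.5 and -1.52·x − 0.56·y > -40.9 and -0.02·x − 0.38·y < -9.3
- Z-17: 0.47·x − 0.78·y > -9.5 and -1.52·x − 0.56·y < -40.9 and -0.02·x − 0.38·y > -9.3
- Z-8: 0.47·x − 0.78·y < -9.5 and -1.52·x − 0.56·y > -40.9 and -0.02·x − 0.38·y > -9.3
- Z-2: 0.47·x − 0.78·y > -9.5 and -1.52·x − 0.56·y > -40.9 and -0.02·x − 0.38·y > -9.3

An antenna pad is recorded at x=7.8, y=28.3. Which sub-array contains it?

Z-7

0.47·7.8 − 0.78·28.3 = -18.408, which is < -9.5
-1.52·7.8 − 0.56·28.3 = -27.704, which is > -40.9
-0.02·7.8 − 0.38·28.3 = -10.910, which is < -9.3
This sign pattern matches Z-7.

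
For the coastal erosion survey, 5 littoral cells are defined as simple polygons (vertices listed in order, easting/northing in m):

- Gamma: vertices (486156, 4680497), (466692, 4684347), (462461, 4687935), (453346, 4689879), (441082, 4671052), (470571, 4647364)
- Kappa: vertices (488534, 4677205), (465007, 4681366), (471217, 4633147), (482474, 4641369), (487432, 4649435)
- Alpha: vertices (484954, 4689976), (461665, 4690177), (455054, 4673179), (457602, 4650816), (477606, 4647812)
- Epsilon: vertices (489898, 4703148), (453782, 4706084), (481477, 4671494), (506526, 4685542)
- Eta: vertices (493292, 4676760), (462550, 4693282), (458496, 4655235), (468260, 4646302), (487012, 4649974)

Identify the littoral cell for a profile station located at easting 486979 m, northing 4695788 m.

Cast a ray rightward from (486979, 4695788). For each polygon, the edges (by vertex number in listed order) whose endpoints lie on opposite sides of northing = 4695788, where each meets that height, and whether that is right or left of the point:
Gamma: no edge straddles that height → 0 crossings.
Kappa: no edge straddles that height → 0 crossings.
Alpha: no edge straddles that height → 0 crossings.
Epsilon: 2–3 at easting≈462025.6 (left), 4–1 at easting≈496849.2 (right) → 1 crossing.
Eta: no edge straddles that height → 0 crossings.
Only Epsilon has an odd count, so the point is inside Epsilon.

Epsilon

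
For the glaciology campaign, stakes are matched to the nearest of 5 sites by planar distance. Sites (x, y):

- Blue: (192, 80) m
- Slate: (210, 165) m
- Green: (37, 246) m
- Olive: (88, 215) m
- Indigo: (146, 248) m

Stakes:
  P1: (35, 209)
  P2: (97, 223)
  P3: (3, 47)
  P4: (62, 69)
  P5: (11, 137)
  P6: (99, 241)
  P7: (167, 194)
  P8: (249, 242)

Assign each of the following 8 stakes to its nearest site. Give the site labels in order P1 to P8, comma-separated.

P1 → Green (d²=1373.00)
P2 → Olive (d²=145.00)
P3 → Olive (d²=35449.00)
P4 → Blue (d²=17021.00)
P5 → Olive (d²=12013.00)
P6 → Olive (d²=797.00)
P7 → Slate (d²=2690.00)
P8 → Slate (d²=7450.00)

Green, Olive, Olive, Blue, Olive, Olive, Slate, Slate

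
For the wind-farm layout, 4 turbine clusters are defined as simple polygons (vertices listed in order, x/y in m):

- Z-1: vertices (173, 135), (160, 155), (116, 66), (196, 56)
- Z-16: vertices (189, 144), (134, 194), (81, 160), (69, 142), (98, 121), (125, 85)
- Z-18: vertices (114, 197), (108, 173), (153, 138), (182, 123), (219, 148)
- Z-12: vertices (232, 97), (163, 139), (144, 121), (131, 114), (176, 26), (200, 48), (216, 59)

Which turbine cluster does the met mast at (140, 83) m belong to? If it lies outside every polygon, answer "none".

Z-1

Cast a ray rightward from (140, 83). For each polygon, the edges (by vertex number in listed order) whose endpoints lie on opposite sides of y = 83, where each meets that height, and whether that is right or left of the point:
Z-1: 2–3 at x≈124.4 (left), 4–1 at x≈188.1 (right) → 1 crossing.
Z-16: no edge straddles that height → 0 crossings.
Z-18: no edge straddles that height → 0 crossings.
Z-12: 4–5 at x≈146.9 (right), 7–1 at x≈226.1 (right) → 2 crossings.
Only Z-1 has an odd count, so the point is inside Z-1.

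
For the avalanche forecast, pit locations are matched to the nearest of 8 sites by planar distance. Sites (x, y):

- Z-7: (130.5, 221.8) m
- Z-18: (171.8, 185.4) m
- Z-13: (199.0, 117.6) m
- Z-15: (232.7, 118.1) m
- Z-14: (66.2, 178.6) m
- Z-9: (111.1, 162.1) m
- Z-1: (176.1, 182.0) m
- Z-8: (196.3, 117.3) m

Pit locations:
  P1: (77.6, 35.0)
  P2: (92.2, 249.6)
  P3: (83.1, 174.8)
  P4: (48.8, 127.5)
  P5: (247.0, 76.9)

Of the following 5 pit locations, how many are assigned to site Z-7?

P1 → Z-9
P2 → Z-7
P3 → Z-14
P4 → Z-14
P5 → Z-15
1 of the 5 goes to Z-7.

1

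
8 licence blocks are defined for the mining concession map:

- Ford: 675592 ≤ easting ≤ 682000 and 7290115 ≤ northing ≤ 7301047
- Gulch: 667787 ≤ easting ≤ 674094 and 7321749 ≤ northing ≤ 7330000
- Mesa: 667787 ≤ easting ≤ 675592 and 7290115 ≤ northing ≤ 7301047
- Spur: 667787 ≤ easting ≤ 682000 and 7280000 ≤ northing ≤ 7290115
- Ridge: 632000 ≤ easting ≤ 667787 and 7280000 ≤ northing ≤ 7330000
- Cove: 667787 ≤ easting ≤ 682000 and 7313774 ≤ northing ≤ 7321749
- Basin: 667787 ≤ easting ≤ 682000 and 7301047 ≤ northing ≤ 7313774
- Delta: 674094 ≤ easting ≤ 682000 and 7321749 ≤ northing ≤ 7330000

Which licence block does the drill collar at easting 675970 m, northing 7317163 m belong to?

Cove

The point has easting = 675970 and northing = 7317163.
Only Cove satisfies 667787 ≤ easting ≤ 682000 and 7313774 ≤ northing ≤ 7321749.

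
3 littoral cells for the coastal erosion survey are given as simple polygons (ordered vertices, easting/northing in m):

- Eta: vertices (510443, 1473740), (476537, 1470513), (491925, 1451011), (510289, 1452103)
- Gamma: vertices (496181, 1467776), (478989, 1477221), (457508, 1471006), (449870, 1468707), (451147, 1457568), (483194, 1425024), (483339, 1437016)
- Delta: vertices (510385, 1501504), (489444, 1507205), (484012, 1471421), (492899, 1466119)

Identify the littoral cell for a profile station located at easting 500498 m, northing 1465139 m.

Cast a ray rightward from (500498, 1465139). For each polygon, the edges (by vertex number in listed order) whose endpoints lie on opposite sides of northing = 1465139, where each meets that height, and whether that is right or left of the point:
Eta: 2–3 at easting≈480777.3 (left), 4–1 at easting≈510381.8 (right) → 1 crossing.
Gamma: 4–5 at easting≈450279.0 (left), 7–1 at easting≈495080.1 (left) → 0 crossings.
Delta: no edge straddles that height → 0 crossings.
Only Eta has an odd count, so the point is inside Eta.

Eta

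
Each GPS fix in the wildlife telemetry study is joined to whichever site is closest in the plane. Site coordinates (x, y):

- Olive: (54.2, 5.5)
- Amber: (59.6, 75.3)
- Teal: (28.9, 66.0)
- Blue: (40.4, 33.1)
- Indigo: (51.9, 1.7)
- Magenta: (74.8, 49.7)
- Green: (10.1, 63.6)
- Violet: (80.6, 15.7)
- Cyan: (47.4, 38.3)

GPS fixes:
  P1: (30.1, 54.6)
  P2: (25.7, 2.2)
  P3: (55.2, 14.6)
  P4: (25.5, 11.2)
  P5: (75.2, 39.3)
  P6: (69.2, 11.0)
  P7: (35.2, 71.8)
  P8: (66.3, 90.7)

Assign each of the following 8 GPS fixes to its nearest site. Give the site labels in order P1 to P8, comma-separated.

Teal, Indigo, Olive, Blue, Magenta, Violet, Teal, Amber

P1 → Teal (d²=131.40)
P2 → Indigo (d²=686.69)
P3 → Olive (d²=83.81)
P4 → Blue (d²=701.62)
P5 → Magenta (d²=108.32)
P6 → Violet (d²=152.05)
P7 → Teal (d²=73.33)
P8 → Amber (d²=282.05)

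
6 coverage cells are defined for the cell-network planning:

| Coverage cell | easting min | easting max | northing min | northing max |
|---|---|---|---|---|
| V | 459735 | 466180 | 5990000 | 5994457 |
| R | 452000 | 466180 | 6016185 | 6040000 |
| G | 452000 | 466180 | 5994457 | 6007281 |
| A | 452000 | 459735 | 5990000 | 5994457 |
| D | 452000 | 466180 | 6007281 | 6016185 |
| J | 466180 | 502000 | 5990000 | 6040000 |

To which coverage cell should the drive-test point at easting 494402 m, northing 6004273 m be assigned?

The point has easting = 494402 and northing = 6004273.
Only J satisfies 466180 ≤ easting ≤ 502000 and 5990000 ≤ northing ≤ 6040000.

J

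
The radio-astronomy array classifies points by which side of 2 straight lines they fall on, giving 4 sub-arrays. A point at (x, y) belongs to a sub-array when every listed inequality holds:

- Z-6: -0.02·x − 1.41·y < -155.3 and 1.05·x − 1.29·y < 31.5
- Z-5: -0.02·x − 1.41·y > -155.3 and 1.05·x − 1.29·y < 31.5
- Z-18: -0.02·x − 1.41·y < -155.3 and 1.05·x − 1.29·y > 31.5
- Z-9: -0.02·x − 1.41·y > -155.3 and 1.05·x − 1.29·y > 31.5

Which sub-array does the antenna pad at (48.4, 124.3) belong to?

-0.02·48.4 − 1.41·124.3 = -176.231, which is < -155.3
1.05·48.4 − 1.29·124.3 = -109.527, which is < 31.5
This sign pattern matches Z-6.

Z-6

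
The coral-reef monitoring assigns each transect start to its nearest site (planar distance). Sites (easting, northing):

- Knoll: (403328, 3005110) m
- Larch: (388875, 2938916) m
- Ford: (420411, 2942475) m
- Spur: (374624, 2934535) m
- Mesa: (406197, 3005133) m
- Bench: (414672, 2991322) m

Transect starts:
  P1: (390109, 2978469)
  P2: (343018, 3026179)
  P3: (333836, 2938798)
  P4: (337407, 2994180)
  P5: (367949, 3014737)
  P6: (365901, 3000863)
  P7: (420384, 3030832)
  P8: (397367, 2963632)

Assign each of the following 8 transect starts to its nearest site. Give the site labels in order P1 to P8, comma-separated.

P1 → Bench (d²=768540578.00)
P2 → Knoll (d²=4081198861.00)
P3 → Spur (d²=1681834113.00)
P4 → Knoll (d²=4465043141.00)
P5 → Knoll (d²=1344352770.00)
P6 → Knoll (d²=1418817338.00)
P7 → Mesa (d²=861709570.00)
P8 → Larch (d²=682994720.00)

Bench, Knoll, Spur, Knoll, Knoll, Knoll, Mesa, Larch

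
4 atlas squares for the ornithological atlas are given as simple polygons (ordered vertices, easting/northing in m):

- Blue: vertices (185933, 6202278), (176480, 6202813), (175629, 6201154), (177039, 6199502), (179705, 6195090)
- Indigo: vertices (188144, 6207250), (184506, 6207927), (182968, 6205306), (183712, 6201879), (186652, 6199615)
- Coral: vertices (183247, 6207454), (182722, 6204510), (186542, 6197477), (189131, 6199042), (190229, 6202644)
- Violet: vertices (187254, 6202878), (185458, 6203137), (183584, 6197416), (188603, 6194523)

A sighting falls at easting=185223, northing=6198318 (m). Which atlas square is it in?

Cast a ray rightward from (185223, 6198318). For each polygon, the edges (by vertex number in listed order) whose endpoints lie on opposite sides of northing = 6198318, where each meets that height, and whether that is right or left of the point:
Blue: 4–5 at easting≈177754.4 (left), 5–1 at easting≈182501.9 (left) → 0 crossings.
Indigo: no edge straddles that height → 0 crossings.
Coral: 2–3 at easting≈186085.2 (right), 3–4 at easting≈187933.3 (right) → 2 crossings.
Violet: 2–3 at easting≈183879.5 (left), 4–1 at easting≈187990.3 (right) → 1 crossing.
Only Violet has an odd count, so the point is inside Violet.

Violet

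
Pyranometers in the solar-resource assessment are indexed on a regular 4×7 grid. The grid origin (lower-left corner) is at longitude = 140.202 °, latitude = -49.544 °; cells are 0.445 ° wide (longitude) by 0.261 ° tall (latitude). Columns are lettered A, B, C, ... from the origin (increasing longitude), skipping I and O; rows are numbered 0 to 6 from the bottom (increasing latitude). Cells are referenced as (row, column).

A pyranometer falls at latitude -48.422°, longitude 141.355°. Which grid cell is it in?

Column index: ⌊(141.355 − 140.202) / 0.445⌋ = ⌊2.591⌋ = 2 → column C
Row offset from origin: ⌊(-48.422 − -49.544) / 0.261⌋ = ⌊4.299⌋ = 4 → row 4

(4, C)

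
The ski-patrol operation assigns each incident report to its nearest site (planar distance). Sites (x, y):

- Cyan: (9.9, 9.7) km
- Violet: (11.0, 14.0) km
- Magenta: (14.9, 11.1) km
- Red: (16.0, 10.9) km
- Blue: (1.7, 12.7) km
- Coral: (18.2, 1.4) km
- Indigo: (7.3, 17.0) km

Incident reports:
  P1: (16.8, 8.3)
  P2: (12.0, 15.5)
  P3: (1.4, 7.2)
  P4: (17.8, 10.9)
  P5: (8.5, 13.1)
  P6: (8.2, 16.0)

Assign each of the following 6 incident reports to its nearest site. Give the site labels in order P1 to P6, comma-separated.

Red, Violet, Blue, Red, Violet, Indigo

P1 → Red (d²=7.40)
P2 → Violet (d²=3.25)
P3 → Blue (d²=30.34)
P4 → Red (d²=3.24)
P5 → Violet (d²=7.06)
P6 → Indigo (d²=1.81)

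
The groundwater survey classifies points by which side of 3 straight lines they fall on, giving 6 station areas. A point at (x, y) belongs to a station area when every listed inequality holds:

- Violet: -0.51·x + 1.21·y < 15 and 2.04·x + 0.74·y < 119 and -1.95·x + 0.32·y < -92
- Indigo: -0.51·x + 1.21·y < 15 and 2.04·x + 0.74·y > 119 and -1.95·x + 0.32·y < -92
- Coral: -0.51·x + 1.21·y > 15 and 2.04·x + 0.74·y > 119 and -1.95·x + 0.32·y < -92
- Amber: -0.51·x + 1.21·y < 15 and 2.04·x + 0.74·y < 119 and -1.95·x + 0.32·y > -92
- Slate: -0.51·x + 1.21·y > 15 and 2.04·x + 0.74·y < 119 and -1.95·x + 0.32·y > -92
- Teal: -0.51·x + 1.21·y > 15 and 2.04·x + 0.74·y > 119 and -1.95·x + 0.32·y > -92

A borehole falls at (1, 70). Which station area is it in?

-0.51·1 + 1.21·70 = 84.190, which is > 15
2.04·1 + 0.74·70 = 53.840, which is < 119
-1.95·1 + 0.32·70 = 20.450, which is > -92
This sign pattern matches Slate.

Slate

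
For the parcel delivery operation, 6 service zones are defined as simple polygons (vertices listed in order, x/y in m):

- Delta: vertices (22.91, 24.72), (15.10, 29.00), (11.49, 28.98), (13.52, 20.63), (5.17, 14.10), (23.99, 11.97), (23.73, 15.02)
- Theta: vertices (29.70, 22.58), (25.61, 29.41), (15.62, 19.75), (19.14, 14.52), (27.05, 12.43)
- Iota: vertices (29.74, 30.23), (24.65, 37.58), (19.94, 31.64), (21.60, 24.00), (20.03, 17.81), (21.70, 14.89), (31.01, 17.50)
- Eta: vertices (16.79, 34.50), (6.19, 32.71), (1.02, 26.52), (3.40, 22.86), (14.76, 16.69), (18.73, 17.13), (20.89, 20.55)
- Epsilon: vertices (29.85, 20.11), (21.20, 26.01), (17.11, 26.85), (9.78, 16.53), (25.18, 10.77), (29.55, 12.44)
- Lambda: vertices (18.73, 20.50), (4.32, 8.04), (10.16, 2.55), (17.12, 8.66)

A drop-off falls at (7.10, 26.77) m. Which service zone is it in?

Eta

Cast a ray rightward from (7.10, 26.77). For each polygon, the edges (by vertex number in listed order) whose endpoints lie on opposite sides of y = 26.77, where each meets that height, and whether that is right or left of the point:
Delta: 1–2 at x≈19.169 (right), 3–4 at x≈12.027 (right) → 2 crossings.
Theta: 1–2 at x≈27.191 (right), 2–3 at x≈22.880 (right) → 2 crossings.
Iota: 3–4 at x≈20.998 (right), 7–1 at x≈30.085 (right) → 2 crossings.
Eta: 2–3 at x≈1.229 (left), 7–1 at x≈19.062 (right) → 1 crossing.
Epsilon: 2–3 at x≈17.500 (right), 3–4 at x≈17.053 (right) → 2 crossings.
Lambda: no edge straddles that height → 0 crossings.
Only Eta has an odd count, so the point is inside Eta.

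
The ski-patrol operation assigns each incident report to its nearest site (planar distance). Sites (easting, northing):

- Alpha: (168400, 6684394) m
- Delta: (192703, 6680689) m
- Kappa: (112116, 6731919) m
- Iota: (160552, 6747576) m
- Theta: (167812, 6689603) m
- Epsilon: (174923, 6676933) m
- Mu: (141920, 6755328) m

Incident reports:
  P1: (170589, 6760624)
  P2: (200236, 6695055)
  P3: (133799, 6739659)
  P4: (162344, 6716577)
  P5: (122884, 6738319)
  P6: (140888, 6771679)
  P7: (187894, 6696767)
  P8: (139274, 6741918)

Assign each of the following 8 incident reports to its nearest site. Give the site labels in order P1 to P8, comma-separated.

Iota, Delta, Mu, Theta, Kappa, Mu, Delta, Mu

P1 → Iota (d²=270991673.00)
P2 → Delta (d²=263128045.00)
P3 → Mu (d²=311468202.00)
P4 → Theta (d²=757495700.00)
P5 → Kappa (d²=156909824.00)
P6 → Mu (d²=268420225.00)
P7 → Delta (d²=281628565.00)
P8 → Mu (d²=186829416.00)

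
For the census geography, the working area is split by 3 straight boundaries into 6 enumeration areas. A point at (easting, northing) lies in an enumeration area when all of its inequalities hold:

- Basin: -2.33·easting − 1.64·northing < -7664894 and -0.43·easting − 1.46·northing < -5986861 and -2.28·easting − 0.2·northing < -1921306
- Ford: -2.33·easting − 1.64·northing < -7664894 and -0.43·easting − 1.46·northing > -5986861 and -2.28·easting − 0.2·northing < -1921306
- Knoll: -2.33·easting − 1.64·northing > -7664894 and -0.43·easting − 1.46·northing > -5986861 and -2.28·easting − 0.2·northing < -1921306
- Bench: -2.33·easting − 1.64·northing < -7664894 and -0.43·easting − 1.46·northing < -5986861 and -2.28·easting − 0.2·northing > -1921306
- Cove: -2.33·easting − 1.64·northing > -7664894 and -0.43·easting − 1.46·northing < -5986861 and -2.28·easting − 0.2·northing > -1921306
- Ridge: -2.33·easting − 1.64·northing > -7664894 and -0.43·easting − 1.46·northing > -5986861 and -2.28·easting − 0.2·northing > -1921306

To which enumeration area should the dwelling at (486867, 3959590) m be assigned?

-2.33·486867 − 1.64·3959590 = -7628127.710, which is > -7664894
-0.43·486867 − 1.46·3959590 = -5990354.210, which is < -5986861
-2.28·486867 − 0.2·3959590 = -1901974.760, which is > -1921306
This sign pattern matches Cove.

Cove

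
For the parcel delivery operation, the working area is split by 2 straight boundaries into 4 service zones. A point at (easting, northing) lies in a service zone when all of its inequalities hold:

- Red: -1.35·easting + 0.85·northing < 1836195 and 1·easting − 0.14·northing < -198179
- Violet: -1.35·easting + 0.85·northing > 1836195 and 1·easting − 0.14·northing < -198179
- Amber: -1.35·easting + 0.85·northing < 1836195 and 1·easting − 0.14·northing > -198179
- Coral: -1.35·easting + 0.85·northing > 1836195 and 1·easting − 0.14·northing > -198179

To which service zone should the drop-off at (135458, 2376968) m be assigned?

Coral

-1.35·135458 + 0.85·2376968 = 1837554.500, which is > 1836195
1·135458 − 0.14·2376968 = -197317.520, which is > -198179
This sign pattern matches Coral.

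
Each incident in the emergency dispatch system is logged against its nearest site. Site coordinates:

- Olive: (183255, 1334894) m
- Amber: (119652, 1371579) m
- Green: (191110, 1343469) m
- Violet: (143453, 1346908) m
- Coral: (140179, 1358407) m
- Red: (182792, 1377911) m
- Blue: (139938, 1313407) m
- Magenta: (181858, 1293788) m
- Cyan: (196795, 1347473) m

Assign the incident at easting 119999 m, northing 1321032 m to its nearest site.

Squared distances to each site:
Olive: 4193476580.000; Amber: 2555119618.000; Green: 5560193290.000; Violet: 1219657492.000; Coral: 1804123025.000; Red: 7178181490.000; Blue: 455704346.000; Magenta: 4568771417.000; Cyan: 6596752097.000.
Minimum at Blue.

Blue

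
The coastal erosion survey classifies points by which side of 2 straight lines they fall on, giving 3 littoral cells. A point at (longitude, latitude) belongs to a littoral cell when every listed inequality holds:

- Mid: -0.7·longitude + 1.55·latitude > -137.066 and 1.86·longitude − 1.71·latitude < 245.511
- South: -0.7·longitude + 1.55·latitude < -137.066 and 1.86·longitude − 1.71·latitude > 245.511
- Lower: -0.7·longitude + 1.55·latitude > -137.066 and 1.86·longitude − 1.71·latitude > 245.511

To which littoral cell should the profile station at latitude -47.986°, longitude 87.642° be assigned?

Mid

-0.7·87.642 + 1.55·-47.986 = -135.728, which is > -137.066
1.86·87.642 − 1.71·-47.986 = 245.070, which is < 245.511
This sign pattern matches Mid.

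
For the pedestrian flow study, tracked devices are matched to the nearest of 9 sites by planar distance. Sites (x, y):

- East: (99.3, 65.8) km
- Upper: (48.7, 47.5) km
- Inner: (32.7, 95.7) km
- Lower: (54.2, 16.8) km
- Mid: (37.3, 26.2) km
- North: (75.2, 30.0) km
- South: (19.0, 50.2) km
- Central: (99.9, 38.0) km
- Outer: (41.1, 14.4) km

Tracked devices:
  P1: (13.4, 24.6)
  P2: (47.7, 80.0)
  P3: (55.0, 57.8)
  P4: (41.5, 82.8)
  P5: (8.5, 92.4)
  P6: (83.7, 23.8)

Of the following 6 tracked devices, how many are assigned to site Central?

P1 → Mid
P2 → Inner
P3 → Upper
P4 → Inner
P5 → Inner
P6 → North
0 of the 6 go to Central.

0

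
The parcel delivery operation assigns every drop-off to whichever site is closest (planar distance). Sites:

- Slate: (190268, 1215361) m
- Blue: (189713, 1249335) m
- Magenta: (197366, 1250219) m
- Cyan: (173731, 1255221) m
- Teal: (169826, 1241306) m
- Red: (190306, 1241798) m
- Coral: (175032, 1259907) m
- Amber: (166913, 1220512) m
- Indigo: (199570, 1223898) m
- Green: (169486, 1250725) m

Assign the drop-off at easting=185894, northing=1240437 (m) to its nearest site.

Red

Squared distances to each site:
Slate: 647937652.000; Blue: 93759165.000; Magenta: 227294308.000; Cyan: 366505225.000; Teal: 258935785.000; Red: 21318065.000; Coral: 497063944.000; Amber: 757283986.000; Indigo: 460571497.000; Green: 375065408.000.
Minimum at Red.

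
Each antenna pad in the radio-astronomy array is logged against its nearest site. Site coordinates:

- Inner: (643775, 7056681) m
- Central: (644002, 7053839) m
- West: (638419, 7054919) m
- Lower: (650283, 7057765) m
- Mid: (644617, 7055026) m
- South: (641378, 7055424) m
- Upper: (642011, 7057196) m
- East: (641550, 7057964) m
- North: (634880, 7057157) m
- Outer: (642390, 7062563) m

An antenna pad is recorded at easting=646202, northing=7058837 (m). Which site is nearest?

Inner

Squared distances to each site:
Inner: 10538665.000; Central: 29820004.000; West: 75925813.000; Lower: 17803745.000; Mid: 17035946.000; South: 34919545.000; Upper: 20257362.000; East: 22403233.000; North: 131010084.000; Outer: 28414420.000.
Minimum at Inner.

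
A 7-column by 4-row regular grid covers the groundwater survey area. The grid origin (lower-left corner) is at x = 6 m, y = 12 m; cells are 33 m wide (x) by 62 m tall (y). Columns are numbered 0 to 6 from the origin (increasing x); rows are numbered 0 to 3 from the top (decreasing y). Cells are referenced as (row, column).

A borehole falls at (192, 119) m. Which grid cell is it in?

(2, 5)

Column index: ⌊(192 − 6) / 33⌋ = ⌊5.636⌋ = 5
Row offset from origin: ⌊(119 − 12) / 62⌋ = ⌊1.726⌋ = 1 → row 2 (counted from top)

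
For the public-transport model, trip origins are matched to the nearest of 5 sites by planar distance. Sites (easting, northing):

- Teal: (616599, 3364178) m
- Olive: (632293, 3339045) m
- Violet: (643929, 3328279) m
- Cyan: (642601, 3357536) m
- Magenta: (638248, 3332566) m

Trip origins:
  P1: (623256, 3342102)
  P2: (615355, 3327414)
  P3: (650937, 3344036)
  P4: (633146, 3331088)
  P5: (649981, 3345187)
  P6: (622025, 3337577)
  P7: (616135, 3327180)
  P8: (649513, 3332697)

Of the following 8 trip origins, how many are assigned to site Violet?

1

P1 → Olive
P2 → Olive
P3 → Cyan
P4 → Magenta
P5 → Cyan
P6 → Olive
P7 → Olive
P8 → Violet
1 of the 8 goes to Violet.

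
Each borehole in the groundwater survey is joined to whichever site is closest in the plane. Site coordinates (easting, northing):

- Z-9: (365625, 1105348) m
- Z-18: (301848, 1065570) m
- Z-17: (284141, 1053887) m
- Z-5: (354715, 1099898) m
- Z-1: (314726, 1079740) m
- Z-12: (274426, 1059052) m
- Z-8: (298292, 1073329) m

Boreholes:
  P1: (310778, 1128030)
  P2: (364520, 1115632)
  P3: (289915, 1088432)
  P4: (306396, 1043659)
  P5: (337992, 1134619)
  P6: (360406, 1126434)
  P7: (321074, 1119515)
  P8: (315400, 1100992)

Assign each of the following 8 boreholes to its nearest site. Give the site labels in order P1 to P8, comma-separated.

P1 → Z-1 (d²=2347510804.00)
P2 → Z-9 (d²=106981681.00)
P3 → Z-8 (d²=298274738.00)
P4 → Z-18 (d²=500776225.00)
P5 → Z-5 (d²=1485206570.00)
P6 → Z-9 (d²=471857357.00)
P7 → Z-5 (d²=1516543570.00)
P8 → Z-1 (d²=452101780.00)

Z-1, Z-9, Z-8, Z-18, Z-5, Z-9, Z-5, Z-1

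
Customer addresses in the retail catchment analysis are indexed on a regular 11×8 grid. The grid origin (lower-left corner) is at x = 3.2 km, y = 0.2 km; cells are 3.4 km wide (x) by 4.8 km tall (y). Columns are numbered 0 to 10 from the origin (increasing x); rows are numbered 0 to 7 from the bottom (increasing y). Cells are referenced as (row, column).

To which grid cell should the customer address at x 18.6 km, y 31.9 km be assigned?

Column index: ⌊(18.6 − 3.2) / 3.4⌋ = ⌊4.529⌋ = 4
Row offset from origin: ⌊(31.9 − 0.2) / 4.8⌋ = ⌊6.604⌋ = 6 → row 6

(6, 4)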